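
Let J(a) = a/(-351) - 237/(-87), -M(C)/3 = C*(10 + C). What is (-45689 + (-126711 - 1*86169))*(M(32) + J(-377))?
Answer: 815547828658/783 ≈ 1.0416e+9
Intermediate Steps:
M(C) = -3*C*(10 + C)
J(a) = 79/29 - a/351 (J(a) = a*(-1/351) - 237*(-1/87) = -a/351 + 79/29 = 79/29 - a/351)
(-45689 + (-126711 - 1*86169))*(M(32) + J(-377)) = (-45689 + (-126711 - 1*86169))*(-3*32*(10 + 32) + (79/29 - 1/351*(-377))) = (-45689 + (-126711 - 86169))*(-3*32*42 + (79/29 + 29/27)) = (-45689 - 212880)*(-4032 + 2974/783) = -258569*(-3154082/783) = 815547828658/783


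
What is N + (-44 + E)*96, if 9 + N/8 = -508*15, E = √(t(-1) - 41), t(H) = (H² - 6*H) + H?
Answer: -65256 + 96*I*√35 ≈ -65256.0 + 567.94*I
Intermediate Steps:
t(H) = H² - 5*H
E = I*√35 (E = √(-(-5 - 1) - 41) = √(-1*(-6) - 41) = √(6 - 41) = √(-35) = I*√35 ≈ 5.9161*I)
N = -61032 (N = -72 + 8*(-508*15) = -72 + 8*(-7620) = -72 - 60960 = -61032)
N + (-44 + E)*96 = -61032 + (-44 + I*√35)*96 = -61032 + (-4224 + 96*I*√35) = -65256 + 96*I*√35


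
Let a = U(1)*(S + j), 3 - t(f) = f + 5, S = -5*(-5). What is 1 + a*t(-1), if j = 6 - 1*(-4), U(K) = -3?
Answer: 106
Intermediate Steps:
S = 25
j = 10 (j = 6 + 4 = 10)
t(f) = -2 - f (t(f) = 3 - (f + 5) = 3 - (5 + f) = 3 + (-5 - f) = -2 - f)
a = -105 (a = -3*(25 + 10) = -3*35 = -105)
1 + a*t(-1) = 1 - 105*(-2 - 1*(-1)) = 1 - 105*(-2 + 1) = 1 - 105*(-1) = 1 + 105 = 106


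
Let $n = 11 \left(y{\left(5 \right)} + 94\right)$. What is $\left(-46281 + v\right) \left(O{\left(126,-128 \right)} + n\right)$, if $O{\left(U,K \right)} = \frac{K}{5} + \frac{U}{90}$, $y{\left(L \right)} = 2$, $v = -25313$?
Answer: $- \frac{369353446}{5} \approx -7.3871 \cdot 10^{7}$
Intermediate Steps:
$n = 1056$ ($n = 11 \left(2 + 94\right) = 11 \cdot 96 = 1056$)
$O{\left(U,K \right)} = \frac{K}{5} + \frac{U}{90}$ ($O{\left(U,K \right)} = K \frac{1}{5} + U \frac{1}{90} = \frac{K}{5} + \frac{U}{90}$)
$\left(-46281 + v\right) \left(O{\left(126,-128 \right)} + n\right) = \left(-46281 - 25313\right) \left(\left(\frac{1}{5} \left(-128\right) + \frac{1}{90} \cdot 126\right) + 1056\right) = - 71594 \left(\left(- \frac{128}{5} + \frac{7}{5}\right) + 1056\right) = - 71594 \left(- \frac{121}{5} + 1056\right) = \left(-71594\right) \frac{5159}{5} = - \frac{369353446}{5}$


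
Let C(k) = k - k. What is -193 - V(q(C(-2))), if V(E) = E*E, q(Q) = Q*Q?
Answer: -193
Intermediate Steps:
C(k) = 0
q(Q) = Q²
V(E) = E²
-193 - V(q(C(-2))) = -193 - (0²)² = -193 - 1*0² = -193 - 1*0 = -193 + 0 = -193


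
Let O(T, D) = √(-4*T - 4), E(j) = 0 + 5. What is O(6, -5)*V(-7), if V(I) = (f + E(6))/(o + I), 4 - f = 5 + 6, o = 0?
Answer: 4*I*√7/7 ≈ 1.5119*I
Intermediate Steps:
f = -7 (f = 4 - (5 + 6) = 4 - 1*11 = 4 - 11 = -7)
E(j) = 5
V(I) = -2/I (V(I) = (-7 + 5)/(0 + I) = -2/I)
O(T, D) = √(-4 - 4*T)
O(6, -5)*V(-7) = (2*√(-1 - 1*6))*(-2/(-7)) = (2*√(-1 - 6))*(-2*(-⅐)) = (2*√(-7))*(2/7) = (2*(I*√7))*(2/7) = (2*I*√7)*(2/7) = 4*I*√7/7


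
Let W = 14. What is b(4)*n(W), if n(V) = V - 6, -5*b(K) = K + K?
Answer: -64/5 ≈ -12.800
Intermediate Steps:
b(K) = -2*K/5 (b(K) = -(K + K)/5 = -2*K/5)
n(V) = -6 + V
b(4)*n(W) = (-⅖*4)*(-6 + 14) = -8/5*8 = -64/5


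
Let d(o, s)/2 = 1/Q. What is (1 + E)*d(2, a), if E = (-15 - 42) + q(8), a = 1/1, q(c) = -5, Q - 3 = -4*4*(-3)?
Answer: -122/51 ≈ -2.3922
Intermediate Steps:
Q = 51 (Q = 3 - 4*4*(-3) = 3 - 16*(-3) = 3 + 48 = 51)
a = 1 (a = 1*1 = 1)
d(o, s) = 2/51
E = -62 (E = (-15 - 42) - 5 = -57 - 5 = -62)
(1 + E)*d(2, a) = (1 - 62)*(2/51) = -61*2/51 = -122/51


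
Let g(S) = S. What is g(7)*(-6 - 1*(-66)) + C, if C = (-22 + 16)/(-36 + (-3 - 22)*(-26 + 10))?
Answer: 76437/182 ≈ 419.98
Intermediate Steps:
C = -3/182 (C = -6/(-36 - 25*(-16)) = -6/(-36 + 400) = -6/364 = -6*1/364 = -3/182 ≈ -0.016484)
g(7)*(-6 - 1*(-66)) + C = 7*(-6 - 1*(-66)) - 3/182 = 7*(-6 + 66) - 3/182 = 7*60 - 3/182 = 420 - 3/182 = 76437/182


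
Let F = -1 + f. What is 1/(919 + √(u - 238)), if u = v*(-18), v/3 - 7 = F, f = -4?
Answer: 919/844907 - I*√346/844907 ≈ 0.0010877 - 2.2016e-5*I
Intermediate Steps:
F = -5 (F = -1 - 4 = -5)
v = 6 (v = 21 + 3*(-5) = 21 - 15 = 6)
u = -108 (u = 6*(-18) = -108)
1/(919 + √(u - 238)) = 1/(919 + √(-108 - 238)) = 1/(919 + √(-346)) = 1/(919 + I*√346)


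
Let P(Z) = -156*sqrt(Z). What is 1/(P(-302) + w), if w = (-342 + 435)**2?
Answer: 961/9128297 + 52*I*sqrt(302)/27384891 ≈ 0.00010528 + 3.2999e-5*I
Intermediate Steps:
w = 8649 (w = 93**2 = 8649)
1/(P(-302) + w) = 1/(-156*I*sqrt(302) + 8649) = 1/(8649 - 156*I*sqrt(302))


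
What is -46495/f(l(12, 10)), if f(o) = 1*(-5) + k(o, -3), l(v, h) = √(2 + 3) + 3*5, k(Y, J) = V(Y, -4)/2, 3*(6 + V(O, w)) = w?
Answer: 139485/26 ≈ 5364.8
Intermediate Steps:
V(O, w) = -6 + w/3
k(Y, J) = -11/3 (k(Y, J) = (-6 + (⅓)*(-4))/2 = (-6 - 4/3)*(½) = -22/3*½ = -11/3)
l(v, h) = 15 + √5 (l(v, h) = √5 + 15 = 15 + √5)
f(o) = -26/3 (f(o) = 1*(-5) - 11/3 = -5 - 11/3 = -26/3)
-46495/f(l(12, 10)) = -46495/(-26/3) = -46495*(-3/26) = 139485/26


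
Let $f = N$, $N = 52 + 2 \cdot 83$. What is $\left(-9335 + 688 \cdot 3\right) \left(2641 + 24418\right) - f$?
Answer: $-196746207$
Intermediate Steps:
$N = 218$ ($N = 52 + 166 = 218$)
$f = 218$
$\left(-9335 + 688 \cdot 3\right) \left(2641 + 24418\right) - f = \left(-9335 + 688 \cdot 3\right) \left(2641 + 24418\right) - 218 = \left(-9335 + 2064\right) 27059 - 218 = \left(-7271\right) 27059 - 218 = -196745989 - 218 = -196746207$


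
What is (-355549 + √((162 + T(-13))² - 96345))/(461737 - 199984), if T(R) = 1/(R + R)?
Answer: -355549/261753 + I*√47396699/6805578 ≈ -1.3583 + 0.0010116*I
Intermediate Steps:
T(R) = 1/(2*R)
(-355549 + √((162 + T(-13))² - 96345))/(461737 - 199984) = (-355549 + √((162 + (½)/(-13))² - 96345))/(461737 - 199984) = (-355549 + √((162 + (½)*(-1/13))² - 96345))/261753 = (-355549 + √((162 - 1/26)² - 96345))*(1/261753) = (-355549 + √((4211/26)² - 96345))*(1/261753) = (-355549 + √(17732521/676 - 96345))*(1/261753) = (-355549 + √(-47396699/676))*(1/261753) = (-355549 + I*√47396699/26)*(1/261753) = -355549/261753 + I*√47396699/6805578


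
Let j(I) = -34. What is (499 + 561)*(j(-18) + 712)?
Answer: 718680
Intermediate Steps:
(499 + 561)*(j(-18) + 712) = (499 + 561)*(-34 + 712) = 1060*678 = 718680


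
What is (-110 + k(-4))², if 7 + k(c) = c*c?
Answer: 10201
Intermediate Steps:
k(c) = -7 + c² (k(c) = -7 + c*c = -7 + c²)
(-110 + k(-4))² = (-110 + (-7 + (-4)²))² = (-110 + (-7 + 16))² = (-110 + 9)² = (-101)² = 10201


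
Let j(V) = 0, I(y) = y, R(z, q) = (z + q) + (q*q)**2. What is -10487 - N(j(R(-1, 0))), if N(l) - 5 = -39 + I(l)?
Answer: -10453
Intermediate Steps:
R(z, q) = q + z + q**4 (R(z, q) = (q + z) + (q**2)**2 = (q + z) + q**4 = q + z + q**4)
N(l) = -34 + l (N(l) = 5 + (-39 + l) = -34 + l)
-10487 - N(j(R(-1, 0))) = -10487 - (-34 + 0) = -10487 - 1*(-34) = -10487 + 34 = -10453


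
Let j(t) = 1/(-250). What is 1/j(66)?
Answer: -250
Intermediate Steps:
j(t) = -1/250
1/j(66) = 1/(-1/250) = -250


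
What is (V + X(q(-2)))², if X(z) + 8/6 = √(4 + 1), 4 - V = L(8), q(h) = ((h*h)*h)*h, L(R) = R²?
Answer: 33901/9 - 368*√5/3 ≈ 3492.5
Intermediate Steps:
q(h) = h⁴ (q(h) = (h²*h)*h = h³*h = h⁴)
V = -60 (V = 4 - 1*8² = 4 - 1*64 = 4 - 64 = -60)
X(z) = -4/3 + √5 (X(z) = -4/3 + √(4 + 1) = -4/3 + √5)
(V + X(q(-2)))² = (-60 + (-4/3 + √5))² = (-184/3 + √5)²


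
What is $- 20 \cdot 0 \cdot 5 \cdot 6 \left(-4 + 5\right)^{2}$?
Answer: $0$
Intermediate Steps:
$- 20 \cdot 0 \cdot 5 \cdot 6 \left(-4 + 5\right)^{2} = - 20 \cdot 0 \cdot 6 \cdot 1^{2} = \left(-20\right) 0 \cdot 1 = 0 \cdot 1 = 0$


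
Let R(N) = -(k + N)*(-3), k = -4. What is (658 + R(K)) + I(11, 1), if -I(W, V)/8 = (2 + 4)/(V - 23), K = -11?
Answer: 6767/11 ≈ 615.18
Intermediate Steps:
I(W, V) = -48/(-23 + V) (I(W, V) = -8*(2 + 4)/(V - 23) = -48/(-23 + V))
R(N) = -12 + 3*N (R(N) = -(-4 + N)*(-3) = -(12 - 3*N) = -12 + 3*N)
(658 + R(K)) + I(11, 1) = (658 + (-12 + 3*(-11))) - 48/(-23 + 1) = (658 + (-12 - 33)) - 48/(-22) = (658 - 45) - 48*(-1/22) = 613 + 24/11 = 6767/11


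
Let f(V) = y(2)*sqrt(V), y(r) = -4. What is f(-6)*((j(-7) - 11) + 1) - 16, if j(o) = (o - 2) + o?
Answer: -16 + 104*I*sqrt(6) ≈ -16.0 + 254.75*I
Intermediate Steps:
j(o) = -2 + 2*o (j(o) = (-2 + o) + o = -2 + 2*o)
f(V) = -4*sqrt(V)
f(-6)*((j(-7) - 11) + 1) - 16 = (-4*I*sqrt(6))*(((-2 + 2*(-7)) - 11) + 1) - 16 = (-4*I*sqrt(6))*(((-2 - 14) - 11) + 1) - 16 = (-4*I*sqrt(6))*((-16 - 11) + 1) - 16 = (-4*I*sqrt(6))*(-27 + 1) - 16 = -4*I*sqrt(6)*(-26) - 16 = 104*I*sqrt(6) - 16 = -16 + 104*I*sqrt(6)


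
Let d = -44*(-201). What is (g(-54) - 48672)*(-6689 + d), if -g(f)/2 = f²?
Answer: -117456120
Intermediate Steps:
d = 8844
g(f) = -2*f²
(g(-54) - 48672)*(-6689 + d) = (-2*(-54)² - 48672)*(-6689 + 8844) = (-2*2916 - 48672)*2155 = (-5832 - 48672)*2155 = -54504*2155 = -117456120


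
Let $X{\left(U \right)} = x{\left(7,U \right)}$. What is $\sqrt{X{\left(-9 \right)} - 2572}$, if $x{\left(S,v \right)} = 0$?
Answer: $2 i \sqrt{643} \approx 50.715 i$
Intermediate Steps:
$X{\left(U \right)} = 0$
$\sqrt{X{\left(-9 \right)} - 2572} = \sqrt{0 - 2572} = \sqrt{-2572} = 2 i \sqrt{643}$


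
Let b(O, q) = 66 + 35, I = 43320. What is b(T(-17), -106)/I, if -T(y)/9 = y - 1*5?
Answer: 101/43320 ≈ 0.0023315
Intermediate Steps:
T(y) = 45 - 9*y (T(y) = -9*(y - 1*5) = -9*(y - 5) = -9*(-5 + y) = 45 - 9*y)
b(O, q) = 101
b(T(-17), -106)/I = 101/43320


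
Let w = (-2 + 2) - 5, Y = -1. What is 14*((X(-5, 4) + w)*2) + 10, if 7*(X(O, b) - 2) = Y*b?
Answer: -90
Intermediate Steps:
X(O, b) = 2 - b/7 (X(O, b) = 2 + (-b)/7 = 2 - b/7)
w = -5 (w = 0 - 5 = -5)
14*((X(-5, 4) + w)*2) + 10 = 14*(((2 - 1/7*4) - 5)*2) + 10 = 14*(((2 - 4/7) - 5)*2) + 10 = 14*((10/7 - 5)*2) + 10 = 14*(-25/7*2) + 10 = 14*(-50/7) + 10 = -100 + 10 = -90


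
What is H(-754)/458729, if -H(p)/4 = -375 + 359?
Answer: 64/458729 ≈ 0.00013952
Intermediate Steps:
H(p) = 64 (H(p) = -4*(-375 + 359) = -4*(-16) = 64)
H(-754)/458729 = 64/458729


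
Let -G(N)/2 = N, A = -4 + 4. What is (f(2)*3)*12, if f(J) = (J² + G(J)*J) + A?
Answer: -144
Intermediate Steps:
A = 0
G(N) = -2*N
f(J) = -J² (f(J) = (J² + (-2*J)*J) + 0 = (J² - 2*J²) + 0 = -J² + 0 = -J²)
(f(2)*3)*12 = (-1*2²*3)*12 = (-1*4*3)*12 = -4*3*12 = -12*12 = -144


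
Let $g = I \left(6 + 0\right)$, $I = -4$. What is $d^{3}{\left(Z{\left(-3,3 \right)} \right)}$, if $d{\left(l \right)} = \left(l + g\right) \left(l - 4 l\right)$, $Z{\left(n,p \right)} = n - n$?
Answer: $0$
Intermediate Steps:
$g = -24$ ($g = - 4 \left(6 + 0\right) = \left(-4\right) 6 = -24$)
$Z{\left(n,p \right)} = 0$
$d{\left(l \right)} = - 3 l \left(-24 + l\right)$ ($d{\left(l \right)} = \left(l - 24\right) \left(l - 4 l\right) = \left(-24 + l\right) \left(- 3 l\right) = - 3 l \left(-24 + l\right)$)
$d^{3}{\left(Z{\left(-3,3 \right)} \right)} = \left(3 \cdot 0 \left(24 - 0\right)\right)^{3} = \left(3 \cdot 0 \left(24 + 0\right)\right)^{3} = \left(3 \cdot 0 \cdot 24\right)^{3} = 0^{3} = 0$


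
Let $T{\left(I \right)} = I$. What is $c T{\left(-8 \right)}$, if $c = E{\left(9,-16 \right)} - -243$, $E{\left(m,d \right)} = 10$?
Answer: $-2024$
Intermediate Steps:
$c = 253$ ($c = 10 - -243 = 10 + 243 = 253$)
$c T{\left(-8 \right)} = 253 \left(-8\right) = -2024$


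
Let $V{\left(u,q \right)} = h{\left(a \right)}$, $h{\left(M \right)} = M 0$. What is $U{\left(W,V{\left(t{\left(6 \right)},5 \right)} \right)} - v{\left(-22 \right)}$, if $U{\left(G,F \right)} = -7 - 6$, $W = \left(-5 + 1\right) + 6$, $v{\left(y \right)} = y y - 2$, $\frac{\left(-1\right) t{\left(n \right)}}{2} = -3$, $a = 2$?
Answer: $-495$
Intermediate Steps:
$t{\left(n \right)} = 6$ ($t{\left(n \right)} = \left(-2\right) \left(-3\right) = 6$)
$h{\left(M \right)} = 0$
$V{\left(u,q \right)} = 0$
$v{\left(y \right)} = -2 + y^{2}$ ($v{\left(y \right)} = y^{2} - 2 = -2 + y^{2}$)
$W = 2$ ($W = -4 + 6 = 2$)
$U{\left(G,F \right)} = -13$
$U{\left(W,V{\left(t{\left(6 \right)},5 \right)} \right)} - v{\left(-22 \right)} = -13 - \left(-2 + \left(-22\right)^{2}\right) = -13 - \left(-2 + 484\right) = -13 - 482 = -495$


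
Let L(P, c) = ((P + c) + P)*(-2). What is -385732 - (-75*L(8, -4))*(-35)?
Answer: -322732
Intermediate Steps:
L(P, c) = -4*P - 2*c (L(P, c) = (c + 2*P)*(-2) = -4*P - 2*c)
-385732 - (-75*L(8, -4))*(-35) = -385732 - (-75*(-4*8 - 2*(-4)))*(-35) = -385732 - (-75*(-32 + 8))*(-35) = -385732 - (-75*(-24))*(-35) = -385732 - 1800*(-35) = -385732 - 1*(-63000) = -385732 + 63000 = -322732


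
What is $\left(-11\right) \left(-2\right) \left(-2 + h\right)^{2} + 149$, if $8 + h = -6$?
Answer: $5781$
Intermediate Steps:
$h = -14$ ($h = -8 - 6 = -14$)
$\left(-11\right) \left(-2\right) \left(-2 + h\right)^{2} + 149 = \left(-11\right) \left(-2\right) \left(-2 - 14\right)^{2} + 149 = 22 \left(-16\right)^{2} + 149 = 22 \cdot 256 + 149 = 5632 + 149 = 5781$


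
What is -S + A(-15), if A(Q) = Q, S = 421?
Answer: -436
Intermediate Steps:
-S + A(-15) = -1*421 - 15 = -421 - 15 = -436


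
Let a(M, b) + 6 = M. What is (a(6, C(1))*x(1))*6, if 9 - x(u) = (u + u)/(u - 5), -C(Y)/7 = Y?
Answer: 0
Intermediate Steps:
C(Y) = -7*Y
x(u) = 9 - 2*u/(-5 + u) (x(u) = 9 - (u + u)/(u - 5) = 9 - 2*u/(-5 + u))
a(M, b) = -6 + M
(a(6, C(1))*x(1))*6 = ((-6 + 6)*((-45 + 7*1)/(-5 + 1)))*6 = (0*((-45 + 7)/(-4)))*6 = (0*(-1/4*(-38)))*6 = (0*(19/2))*6 = 0*6 = 0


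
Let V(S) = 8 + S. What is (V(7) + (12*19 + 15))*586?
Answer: 151188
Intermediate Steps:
(V(7) + (12*19 + 15))*586 = ((8 + 7) + (12*19 + 15))*586 = (15 + (228 + 15))*586 = (15 + 243)*586 = 258*586 = 151188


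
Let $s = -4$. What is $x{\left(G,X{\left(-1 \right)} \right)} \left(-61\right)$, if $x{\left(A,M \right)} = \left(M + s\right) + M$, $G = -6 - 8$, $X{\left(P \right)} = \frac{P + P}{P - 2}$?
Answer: $\frac{488}{3} \approx 162.67$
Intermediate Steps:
$X{\left(P \right)} = \frac{2 P}{-2 + P}$
$G = -14$
$x{\left(A,M \right)} = -4 + 2 M$ ($x{\left(A,M \right)} = \left(M - 4\right) + M = \left(-4 + M\right) + M = -4 + 2 M$)
$x{\left(G,X{\left(-1 \right)} \right)} \left(-61\right) = \left(-4 + 2 \cdot 2 \left(-1\right) \frac{1}{-2 - 1}\right) \left(-61\right) = \left(-4 + 2 \cdot 2 \left(-1\right) \frac{1}{-3}\right) \left(-61\right) = \left(-4 + 2 \cdot 2 \left(-1\right) \left(- \frac{1}{3}\right)\right) \left(-61\right) = \left(-4 + 2 \cdot \frac{2}{3}\right) \left(-61\right) = \left(-4 + \frac{4}{3}\right) \left(-61\right) = \left(- \frac{8}{3}\right) \left(-61\right) = \frac{488}{3}$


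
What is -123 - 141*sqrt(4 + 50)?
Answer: -123 - 423*sqrt(6) ≈ -1159.1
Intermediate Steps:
-123 - 141*sqrt(4 + 50) = -123 - 423*sqrt(6)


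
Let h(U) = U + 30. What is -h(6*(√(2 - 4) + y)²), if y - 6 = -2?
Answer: -114 - 48*I*√2 ≈ -114.0 - 67.882*I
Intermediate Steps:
y = 4 (y = 6 - 2 = 4)
h(U) = 30 + U
-h(6*(√(2 - 4) + y)²) = -(30 + 6*(√(2 - 4) + 4)²) = -(30 + 6*(√(-2) + 4)²) = -(30 + 6*(I*√2 + 4)²) = -(30 + 6*(4 + I*√2)²) = -30 - 6*(4 + I*√2)²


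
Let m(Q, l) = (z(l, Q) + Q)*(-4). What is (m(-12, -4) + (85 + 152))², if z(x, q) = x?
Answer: 90601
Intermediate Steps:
m(Q, l) = -4*Q - 4*l (m(Q, l) = (l + Q)*(-4) = (Q + l)*(-4) = -4*Q - 4*l)
(m(-12, -4) + (85 + 152))² = ((-4*(-12) - 4*(-4)) + (85 + 152))² = ((48 + 16) + 237)² = (64 + 237)² = 301² = 90601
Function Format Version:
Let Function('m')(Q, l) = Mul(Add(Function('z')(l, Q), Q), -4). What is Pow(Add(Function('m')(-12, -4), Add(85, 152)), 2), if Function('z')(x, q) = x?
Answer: 90601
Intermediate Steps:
Function('m')(Q, l) = Add(Mul(-4, Q), Mul(-4, l)) (Function('m')(Q, l) = Mul(Add(l, Q), -4) = Mul(Add(Q, l), -4) = Add(Mul(-4, Q), Mul(-4, l)))
Pow(Add(Function('m')(-12, -4), Add(85, 152)), 2) = Pow(Add(Add(Mul(-4, -12), Mul(-4, -4)), Add(85, 152)), 2) = Pow(Add(Add(48, 16), 237), 2) = Pow(Add(64, 237), 2) = Pow(301, 2) = 90601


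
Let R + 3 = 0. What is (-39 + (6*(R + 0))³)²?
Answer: 34468641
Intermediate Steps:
R = -3 (R = -3 + 0 = -3)
(-39 + (6*(R + 0))³)² = (-39 + (6*(-3 + 0))³)² = (-39 + (6*(-3))³)² = (-39 + (-18)³)² = (-39 - 5832)² = (-5871)² = 34468641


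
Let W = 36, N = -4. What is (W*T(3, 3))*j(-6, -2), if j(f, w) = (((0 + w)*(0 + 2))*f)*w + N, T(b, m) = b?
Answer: -5616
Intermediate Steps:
j(f, w) = -4 + 2*f*w**2 (j(f, w) = (((0 + w)*(0 + 2))*f)*w - 4 = ((w*2)*f)*w - 4 = ((2*w)*f)*w - 4 = (2*f*w)*w - 4 = 2*f*w**2 - 4 = -4 + 2*f*w**2)
(W*T(3, 3))*j(-6, -2) = (36*3)*(-4 + 2*(-6)*(-2)**2) = 108*(-4 + 2*(-6)*4) = 108*(-4 - 48) = 108*(-52) = -5616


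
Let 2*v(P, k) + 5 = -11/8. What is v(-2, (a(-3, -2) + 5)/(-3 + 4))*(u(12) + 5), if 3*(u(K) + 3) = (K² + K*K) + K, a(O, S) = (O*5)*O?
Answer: -2601/8 ≈ -325.13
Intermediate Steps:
a(O, S) = 5*O² (a(O, S) = (5*O)*O = 5*O²)
u(K) = -3 + K/3 + 2*K²/3 (u(K) = -3 + ((K² + K*K) + K)/3 = -3 + ((K² + K²) + K)/3 = -3 + (2*K² + K)/3 = -3 + (K + 2*K²)/3 = -3 + (K/3 + 2*K²/3) = -3 + K/3 + 2*K²/3)
v(P, k) = -51/16 (v(P, k) = -5/2 + (-11/8)/2 = -5/2 + (-11*⅛)/2 = -5/2 + (½)*(-11/8) = -5/2 - 11/16 = -51/16)
v(-2, (a(-3, -2) + 5)/(-3 + 4))*(u(12) + 5) = -51*((-3 + (⅓)*12 + (⅔)*12²) + 5)/16 = -51*((-3 + 4 + (⅔)*144) + 5)/16 = -51*((-3 + 4 + 96) + 5)/16 = -51*(97 + 5)/16 = -51/16*102 = -2601/8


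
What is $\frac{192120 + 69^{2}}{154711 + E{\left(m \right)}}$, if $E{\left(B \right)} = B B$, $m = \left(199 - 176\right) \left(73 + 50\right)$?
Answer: $\frac{196881}{8157952} \approx 0.024134$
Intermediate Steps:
$m = 2829$ ($m = 23 \cdot 123 = 2829$)
$E{\left(B \right)} = B^{2}$
$\frac{192120 + 69^{2}}{154711 + E{\left(m \right)}} = \frac{192120 + 69^{2}}{154711 + 2829^{2}} = \frac{192120 + 4761}{154711 + 8003241} = \frac{196881}{8157952}$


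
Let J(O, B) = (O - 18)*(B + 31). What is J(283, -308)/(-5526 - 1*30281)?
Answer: 73405/35807 ≈ 2.0500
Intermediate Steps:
J(O, B) = (-18 + O)*(31 + B)
J(283, -308)/(-5526 - 1*30281) = (-558 - 18*(-308) + 31*283 - 308*283)/(-5526 - 1*30281) = (-558 + 5544 + 8773 - 87164)/(-5526 - 30281) = -73405/(-35807) = -73405*(-1/35807) = 73405/35807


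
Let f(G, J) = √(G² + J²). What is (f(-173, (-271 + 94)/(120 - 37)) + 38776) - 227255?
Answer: -188479 + √206212210/83 ≈ -1.8831e+5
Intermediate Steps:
(f(-173, (-271 + 94)/(120 - 37)) + 38776) - 227255 = (√((-173)² + ((-271 + 94)/(120 - 37))²) + 38776) - 227255 = (√(29929 + (-177/83)²) + 38776) - 227255 = (√(29929 + 31329/6889) + 38776) - 227255 = (√(206212210/6889) + 38776) - 227255 = (√206212210/83 + 38776) - 227255 = (38776 + √206212210/83) - 227255 = -188479 + √206212210/83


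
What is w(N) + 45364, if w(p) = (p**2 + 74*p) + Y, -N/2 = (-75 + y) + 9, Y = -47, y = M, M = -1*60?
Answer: 127469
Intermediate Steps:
M = -60
y = -60
N = 252 (N = -2*((-75 - 60) + 9) = -2*(-135 + 9) = -2*(-126) = 252)
w(p) = -47 + p**2 + 74*p (w(p) = (p**2 + 74*p) - 47 = -47 + p**2 + 74*p)
w(N) + 45364 = (-47 + 252**2 + 74*252) + 45364 = (-47 + 63504 + 18648) + 45364 = 82105 + 45364 = 127469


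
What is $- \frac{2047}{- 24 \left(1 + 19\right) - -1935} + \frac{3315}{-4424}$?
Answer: $- \frac{13879253}{6436920} \approx -2.1562$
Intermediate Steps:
$- \frac{2047}{- 24 \left(1 + 19\right) - -1935} + \frac{3315}{-4424} = - \frac{2047}{\left(-24\right) 20 + 1935} + 3315 \left(- \frac{1}{4424}\right) = - \frac{2047}{-480 + 1935} - \frac{3315}{4424} = - \frac{2047}{1455} - \frac{3315}{4424} = - \frac{13879253}{6436920}$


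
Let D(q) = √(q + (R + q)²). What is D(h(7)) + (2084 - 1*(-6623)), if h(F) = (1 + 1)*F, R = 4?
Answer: 8707 + 13*√2 ≈ 8725.4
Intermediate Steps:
h(F) = 2*F
D(q) = √(q + (4 + q)²)
D(h(7)) + (2084 - 1*(-6623)) = √(2*7 + (4 + 2*7)²) + (2084 - 1*(-6623)) = √(14 + (4 + 14)²) + (2084 + 6623) = √(14 + 18²) + 8707 = √(14 + 324) + 8707 = √338 + 8707 = 13*√2 + 8707 = 8707 + 13*√2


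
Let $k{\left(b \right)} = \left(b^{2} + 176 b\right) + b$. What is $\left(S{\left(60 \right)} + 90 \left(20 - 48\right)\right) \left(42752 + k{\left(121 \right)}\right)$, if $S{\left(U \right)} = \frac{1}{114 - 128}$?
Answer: $- \frac{1390247805}{7} \approx -1.9861 \cdot 10^{8}$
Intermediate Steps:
$S{\left(U \right)} = - \frac{1}{14}$ ($S{\left(U \right)} = \frac{1}{-14} = - \frac{1}{14}$)
$k{\left(b \right)} = b^{2} + 177 b$
$\left(S{\left(60 \right)} + 90 \left(20 - 48\right)\right) \left(42752 + k{\left(121 \right)}\right) = \left(- \frac{1}{14} + 90 \left(20 - 48\right)\right) \left(42752 + 121 \left(177 + 121\right)\right) = \left(- \frac{1}{14} + 90 \left(-28\right)\right) \left(42752 + 121 \cdot 298\right) = \left(- \frac{1}{14} - 2520\right) \left(42752 + 36058\right) = \left(- \frac{35281}{14}\right) 78810 = - \frac{1390247805}{7}$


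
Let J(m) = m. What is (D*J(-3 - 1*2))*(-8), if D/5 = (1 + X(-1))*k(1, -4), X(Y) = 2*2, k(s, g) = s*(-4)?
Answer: -4000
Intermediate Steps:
k(s, g) = -4*s
X(Y) = 4
D = -100 (D = 5*((1 + 4)*(-4*1)) = 5*(5*(-4)) = 5*(-20) = -100)
(D*J(-3 - 1*2))*(-8) = -100*(-3 - 1*2)*(-8) = -100*(-3 - 2)*(-8) = -100*(-5)*(-8) = 500*(-8) = -4000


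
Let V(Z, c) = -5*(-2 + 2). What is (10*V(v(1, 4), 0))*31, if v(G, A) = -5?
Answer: 0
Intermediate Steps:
V(Z, c) = 0 (V(Z, c) = -5*0 = 0)
(10*V(v(1, 4), 0))*31 = (10*0)*31 = 0*31 = 0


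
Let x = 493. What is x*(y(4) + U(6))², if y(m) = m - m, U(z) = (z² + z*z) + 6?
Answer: 2999412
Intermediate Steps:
U(z) = 6 + 2*z² (U(z) = (z² + z²) + 6 = 2*z² + 6 = 6 + 2*z²)
y(m) = 0
x*(y(4) + U(6))² = 493*(0 + (6 + 2*6²))² = 493*(0 + (6 + 2*36))² = 493*(0 + (6 + 72))² = 493*(0 + 78)² = 493*78² = 493*6084 = 2999412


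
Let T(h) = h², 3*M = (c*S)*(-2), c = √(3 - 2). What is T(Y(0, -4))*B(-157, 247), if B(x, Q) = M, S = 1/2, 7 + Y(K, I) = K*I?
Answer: -49/3 ≈ -16.333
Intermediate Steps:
c = 1 (c = √1 = 1)
Y(K, I) = -7 + I*K (Y(K, I) = -7 + K*I = -7 + I*K)
S = ½ (S = 1*(½) = ½ ≈ 0.50000)
M = -⅓ (M = ((1*(½))*(-2))/3 = ((½)*(-2))/3 = (⅓)*(-1) = -⅓ ≈ -0.33333)
B(x, Q) = -⅓
T(Y(0, -4))*B(-157, 247) = (-7 - 4*0)²*(-⅓) = (-7 + 0)²*(-⅓) = (-7)²*(-⅓) = 49*(-⅓) = -49/3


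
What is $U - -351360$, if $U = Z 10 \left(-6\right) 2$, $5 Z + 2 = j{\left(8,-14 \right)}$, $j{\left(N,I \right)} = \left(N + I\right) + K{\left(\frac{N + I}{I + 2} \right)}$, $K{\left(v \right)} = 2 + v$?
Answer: $351492$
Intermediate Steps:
$j{\left(N,I \right)} = 2 + I + N + \frac{I + N}{2 + I}$ ($j{\left(N,I \right)} = \left(N + I\right) + \left(2 + \frac{N + I}{I + 2}\right) = \left(I + N\right) + \left(2 + \frac{I + N}{2 + I}\right) = 2 + I + N + \frac{I + N}{2 + I}$)
$Z = - \frac{11}{10}$ ($Z = - \frac{2}{5} + \frac{\frac{1}{2 - 14} \left(-14 + 8 + \left(2 - 14\right) \left(2 - 14 + 8\right)\right)}{5} = - \frac{2}{5} + \frac{\frac{1}{-12} \left(-14 + 8 - -48\right)}{5} = - \frac{2}{5} + \frac{\left(- \frac{1}{12}\right) \left(-14 + 8 + 48\right)}{5} = - \frac{2}{5} + \frac{\left(- \frac{1}{12}\right) 42}{5} = - \frac{2}{5} + \frac{1}{5} \left(- \frac{7}{2}\right) = - \frac{2}{5} - \frac{7}{10} = - \frac{11}{10} \approx -1.1$)
$U = 132$ ($U = - \frac{11 \cdot 10 \left(-6\right) 2}{10} = - \frac{11 \left(\left(-60\right) 2\right)}{10} = \left(- \frac{11}{10}\right) \left(-120\right) = 132$)
$U - -351360 = 132 - -351360 = 132 + 351360 = 351492$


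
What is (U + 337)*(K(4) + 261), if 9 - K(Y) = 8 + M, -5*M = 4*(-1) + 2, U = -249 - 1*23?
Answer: 17004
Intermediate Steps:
U = -272 (U = -249 - 23 = -272)
M = ⅖ (M = -(4*(-1) + 2)/5 = -(-4 + 2)/5 = -⅕*(-2) = ⅖ ≈ 0.40000)
K(Y) = ⅗ (K(Y) = 9 - (8 + ⅖) = 9 - 1*42/5 = 9 - 42/5 = ⅗)
(U + 337)*(K(4) + 261) = (-272 + 337)*(⅗ + 261) = 65*(1308/5) = 17004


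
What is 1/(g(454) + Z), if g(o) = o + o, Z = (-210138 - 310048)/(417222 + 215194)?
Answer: 316208/286856771 ≈ 0.0011023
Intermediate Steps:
Z = -260093/316208 (Z = -520186/632416 = -520186*1/632416 = -260093/316208 ≈ -0.82254)
g(o) = 2*o
1/(g(454) + Z) = 1/(2*454 - 260093/316208) = 1/(908 - 260093/316208) = 1/(286856771/316208) = 316208/286856771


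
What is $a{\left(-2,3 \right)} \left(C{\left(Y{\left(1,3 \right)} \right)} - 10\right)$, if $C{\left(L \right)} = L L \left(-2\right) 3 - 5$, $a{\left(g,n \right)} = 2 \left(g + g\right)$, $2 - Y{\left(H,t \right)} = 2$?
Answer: $120$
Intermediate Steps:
$Y{\left(H,t \right)} = 0$ ($Y{\left(H,t \right)} = 2 - 2 = 0$)
$a{\left(g,n \right)} = 4 g$ ($a{\left(g,n \right)} = 2 \cdot 2 g = 4 g$)
$C{\left(L \right)} = -5 - 6 L^{2}$ ($C{\left(L \right)} = L - 2 L 3 - 5 = L \left(- 6 L\right) - 5 = - 6 L^{2} - 5 = -5 - 6 L^{2}$)
$a{\left(-2,3 \right)} \left(C{\left(Y{\left(1,3 \right)} \right)} - 10\right) = 4 \left(-2\right) \left(\left(-5 - 6 \cdot 0^{2}\right) - 10\right) = - 8 \left(\left(-5 - 0\right) - 10\right) = - 8 \left(\left(-5 + 0\right) - 10\right) = - 8 \left(-5 - 10\right) = \left(-8\right) \left(-15\right) = 120$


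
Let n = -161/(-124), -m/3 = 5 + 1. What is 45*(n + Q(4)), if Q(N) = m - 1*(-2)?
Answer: -82035/124 ≈ -661.57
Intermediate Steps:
m = -18 (m = -3*(5 + 1) = -3*6 = -18)
Q(N) = -16 (Q(N) = -18 - 1*(-2) = -18 + 2 = -16)
n = 161/124 (n = -161*(-1/124) = 161/124 ≈ 1.2984)
45*(n + Q(4)) = 45*(161/124 - 16) = 45*(-1823/124) = -82035/124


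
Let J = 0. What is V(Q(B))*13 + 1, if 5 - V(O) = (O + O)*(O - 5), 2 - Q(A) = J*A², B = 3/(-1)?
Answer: 222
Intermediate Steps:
B = -3 (B = 3*(-1) = -3)
Q(A) = 2 (Q(A) = 2 - 0*A² = 2 - 1*0 = 2 + 0 = 2)
V(O) = 5 - 2*O*(-5 + O) (V(O) = 5 - (O + O)*(O - 5) = 5 - 2*O*(-5 + O))
V(Q(B))*13 + 1 = (5 - 2*2² + 10*2)*13 + 1 = (5 - 2*4 + 20)*13 + 1 = (5 - 8 + 20)*13 + 1 = 17*13 + 1 = 221 + 1 = 222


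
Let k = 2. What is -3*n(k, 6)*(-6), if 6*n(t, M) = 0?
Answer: 0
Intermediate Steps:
n(t, M) = 0 (n(t, M) = (⅙)*0 = 0)
-3*n(k, 6)*(-6) = -3*0*(-6) = 0*(-6) = 0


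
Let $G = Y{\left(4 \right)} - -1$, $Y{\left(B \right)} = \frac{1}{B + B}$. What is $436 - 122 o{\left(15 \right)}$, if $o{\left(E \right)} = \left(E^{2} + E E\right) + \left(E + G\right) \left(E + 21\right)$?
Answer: $-125285$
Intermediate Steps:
$Y{\left(B \right)} = \frac{1}{2 B}$
$G = \frac{9}{8}$ ($G = \frac{1}{2 \cdot 4} - -1 = \frac{1}{2} \cdot \frac{1}{4} + 1 = \frac{1}{8} + 1 = \frac{9}{8} \approx 1.125$)
$o{\left(E \right)} = 2 E^{2} + \left(21 + E\right) \left(\frac{9}{8} + E\right)$ ($o{\left(E \right)} = \left(E^{2} + E E\right) + \left(E + \frac{9}{8}\right) \left(E + 21\right) = \left(E^{2} + E^{2}\right) + \left(\frac{9}{8} + E\right) \left(21 + E\right) = 2 E^{2} + \left(21 + E\right) \left(\frac{9}{8} + E\right)$)
$436 - 122 o{\left(15 \right)} = 436 - 122 \left(\frac{189}{8} + 3 \cdot 15^{2} + \frac{177}{8} \cdot 15\right) = 436 - 122 \left(\frac{189}{8} + 3 \cdot 225 + \frac{2655}{8}\right) = 436 - 122 \left(\frac{189}{8} + 675 + \frac{2655}{8}\right) = 436 - 125721 = -125285$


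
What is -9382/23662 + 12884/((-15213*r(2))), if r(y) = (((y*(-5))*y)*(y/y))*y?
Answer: -675534179/1799850030 ≈ -0.37533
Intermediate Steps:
r(y) = -5*y³ (r(y) = (((-5*y)*y)*1)*y = (-5*y²*1)*y = (-5*y²)*y = -5*y³)
-9382/23662 + 12884/((-15213*r(2))) = -9382/23662 + 12884/((-(-76065)*2³)) = -9382*1/23662 + 12884/((-(-76065)*8)) = -4691/11831 + 12884/((-15213*(-40))) = -4691/11831 + 12884/608520 = -4691/11831 + 12884*(1/608520) = -4691/11831 + 3221/152130 = -675534179/1799850030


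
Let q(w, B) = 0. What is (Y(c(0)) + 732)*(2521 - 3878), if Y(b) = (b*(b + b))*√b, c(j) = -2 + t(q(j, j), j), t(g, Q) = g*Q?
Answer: -993324 - 10856*I*√2 ≈ -9.9332e+5 - 15353.0*I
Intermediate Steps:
t(g, Q) = Q*g
c(j) = -2 (c(j) = -2 + j*0 = -2 + 0 = -2)
Y(b) = 2*b^(5/2) (Y(b) = (b*(2*b))*√b = (2*b²)*√b = 2*b^(5/2))
(Y(c(0)) + 732)*(2521 - 3878) = (2*(-2)^(5/2) + 732)*(2521 - 3878) = (2*(4*I*√2) + 732)*(-1357) = (8*I*√2 + 732)*(-1357) = (732 + 8*I*√2)*(-1357) = -993324 - 10856*I*√2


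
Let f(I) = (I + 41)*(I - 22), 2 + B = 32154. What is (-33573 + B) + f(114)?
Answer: 12839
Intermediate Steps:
B = 32152 (B = -2 + 32154 = 32152)
f(I) = (-22 + I)*(41 + I) (f(I) = (41 + I)*(-22 + I) = (-22 + I)*(41 + I))
(-33573 + B) + f(114) = (-33573 + 32152) + (-902 + 114² + 19*114) = -1421 + (-902 + 12996 + 2166) = -1421 + 14260 = 12839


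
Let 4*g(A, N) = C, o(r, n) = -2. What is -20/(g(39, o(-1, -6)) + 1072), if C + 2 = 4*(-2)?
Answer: -40/2139 ≈ -0.018700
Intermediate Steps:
C = -10 (C = -2 + 4*(-2) = -2 - 8 = -10)
g(A, N) = -5/2 (g(A, N) = (1/4)*(-10) = -5/2)
-20/(g(39, o(-1, -6)) + 1072) = -20/(-5/2 + 1072) = -20/(2139/2) = (2/2139)*(-20) = -40/2139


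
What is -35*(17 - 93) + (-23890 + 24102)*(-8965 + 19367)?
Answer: 2207884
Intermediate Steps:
-35*(17 - 93) + (-23890 + 24102)*(-8965 + 19367) = -35*(-76) + 212*10402 = 2660 + 2205224 = 2207884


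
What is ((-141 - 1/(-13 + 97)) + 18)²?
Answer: 106770889/7056 ≈ 15132.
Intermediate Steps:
((-141 - 1/(-13 + 97)) + 18)² = ((-141 - 1/84) + 18)² = (-11845/84 + 18)² = (-10333/84)² = 106770889/7056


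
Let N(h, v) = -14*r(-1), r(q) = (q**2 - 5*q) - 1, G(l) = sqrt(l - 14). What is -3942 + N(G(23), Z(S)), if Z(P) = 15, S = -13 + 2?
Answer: -4012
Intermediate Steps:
S = -11
G(l) = sqrt(-14 + l)
r(q) = -1 + q**2 - 5*q
N(h, v) = -70 (N(h, v) = -14*(-1 + (-1)**2 - 5*(-1)) = -14*(-1 + 1 + 5) = -14*5 = -70)
-3942 + N(G(23), Z(S)) = -3942 - 70 = -4012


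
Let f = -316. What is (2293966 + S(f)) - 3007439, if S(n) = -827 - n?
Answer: -713984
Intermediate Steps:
(2293966 + S(f)) - 3007439 = (2293966 + (-827 - 1*(-316))) - 3007439 = (2293966 + (-827 + 316)) - 3007439 = (2293966 - 511) - 3007439 = 2293455 - 3007439 = -713984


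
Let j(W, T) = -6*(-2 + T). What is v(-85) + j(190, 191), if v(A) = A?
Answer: -1219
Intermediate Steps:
j(W, T) = 12 - 6*T
v(-85) + j(190, 191) = -85 + (12 - 6*191) = -85 + (12 - 1146) = -85 - 1134 = -1219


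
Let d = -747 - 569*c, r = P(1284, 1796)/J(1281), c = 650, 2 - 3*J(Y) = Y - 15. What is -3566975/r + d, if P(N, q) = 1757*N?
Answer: -625919624527/1691991 ≈ -3.6993e+5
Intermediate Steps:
J(Y) = 17/3 - Y/3 (J(Y) = 2/3 - (Y - 15)/3 = 2/3 - (-15 + Y)/3 = 2/3 + (5 - Y/3) = 17/3 - Y/3)
r = -1691991/316 (r = (1757*1284)/(17/3 - 1/3*1281) = 2255988/(17/3 - 427) = 2255988/(-1264/3) = 2255988*(-3/1264) = -1691991/316 ≈ -5354.4)
d = -370597 (d = -747 - 569*650 = -747 - 369850 = -370597)
-3566975/r + d = -3566975/(-1691991/316) - 370597 = -3566975*(-316/1691991) - 370597 = 1127164100/1691991 - 370597 = -625919624527/1691991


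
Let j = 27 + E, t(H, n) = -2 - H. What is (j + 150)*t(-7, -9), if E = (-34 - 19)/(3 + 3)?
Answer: 5045/6 ≈ 840.83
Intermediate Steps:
E = -53/6 ≈ -8.8333
j = 109/6 (j = 27 - 53/6 = 109/6 ≈ 18.167)
(j + 150)*t(-7, -9) = (109/6 + 150)*(-2 - 1*(-7)) = 1009*(-2 + 7)/6 = (1009/6)*5 = 5045/6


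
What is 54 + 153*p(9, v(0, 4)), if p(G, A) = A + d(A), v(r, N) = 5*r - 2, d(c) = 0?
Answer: -252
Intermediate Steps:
v(r, N) = -2 + 5*r
p(G, A) = A (p(G, A) = A + 0 = A)
54 + 153*p(9, v(0, 4)) = 54 + 153*(-2 + 5*0) = 54 + 153*(-2 + 0) = 54 + 153*(-2) = 54 - 306 = -252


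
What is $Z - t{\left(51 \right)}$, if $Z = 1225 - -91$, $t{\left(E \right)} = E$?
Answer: $1265$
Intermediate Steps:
$Z = 1316$ ($Z = 1225 + 91 = 1316$)
$Z - t{\left(51 \right)} = 1316 - 51 = 1265$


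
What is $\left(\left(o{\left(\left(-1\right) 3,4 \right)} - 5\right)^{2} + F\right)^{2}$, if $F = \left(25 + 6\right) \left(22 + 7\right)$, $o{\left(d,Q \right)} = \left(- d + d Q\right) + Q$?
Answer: $998001$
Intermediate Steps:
$o{\left(d,Q \right)} = Q - d + Q d$ ($o{\left(d,Q \right)} = \left(- d + Q d\right) + Q = Q - d + Q d$)
$F = 899$ ($F = 31 \cdot 29 = 899$)
$\left(\left(o{\left(\left(-1\right) 3,4 \right)} - 5\right)^{2} + F\right)^{2} = \left(\left(\left(4 - \left(-1\right) 3 + 4 \left(\left(-1\right) 3\right)\right) - 5\right)^{2} + 899\right)^{2} = \left(\left(\left(4 - -3 + 4 \left(-3\right)\right) - 5\right)^{2} + 899\right)^{2} = \left(\left(\left(4 + 3 - 12\right) - 5\right)^{2} + 899\right)^{2} = \left(\left(-5 - 5\right)^{2} + 899\right)^{2} = \left(\left(-10\right)^{2} + 899\right)^{2} = \left(100 + 899\right)^{2} = 999^{2} = 998001$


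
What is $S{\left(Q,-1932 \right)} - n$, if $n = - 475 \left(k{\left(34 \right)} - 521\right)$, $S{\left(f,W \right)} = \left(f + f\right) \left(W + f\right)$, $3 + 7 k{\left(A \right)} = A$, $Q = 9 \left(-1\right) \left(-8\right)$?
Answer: $- \frac{3592480}{7} \approx -5.1321 \cdot 10^{5}$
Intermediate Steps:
$Q = 72$ ($Q = \left(-9\right) \left(-8\right) = 72$)
$k{\left(A \right)} = - \frac{3}{7} + \frac{A}{7}$
$S{\left(f,W \right)} = 2 f \left(W + f\right)$
$n = \frac{1717600}{7}$ ($n = - 475 \left(\left(- \frac{3}{7} + \frac{1}{7} \cdot 34\right) - 521\right) = - 475 \left(\left(- \frac{3}{7} + \frac{34}{7}\right) - 521\right) = - 475 \left(\frac{31}{7} - 521\right) = \left(-475\right) \left(- \frac{3616}{7}\right) = \frac{1717600}{7} \approx 2.4537 \cdot 10^{5}$)
$S{\left(Q,-1932 \right)} - n = 2 \cdot 72 \left(-1932 + 72\right) - \frac{1717600}{7} = 2 \cdot 72 \left(-1860\right) - \frac{1717600}{7} = -267840 - \frac{1717600}{7} = - \frac{3592480}{7}$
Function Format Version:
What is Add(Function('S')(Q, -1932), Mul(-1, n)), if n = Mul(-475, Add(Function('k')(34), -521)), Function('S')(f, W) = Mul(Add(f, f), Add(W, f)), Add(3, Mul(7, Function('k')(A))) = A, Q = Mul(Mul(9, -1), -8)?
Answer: Rational(-3592480, 7) ≈ -5.1321e+5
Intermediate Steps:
Q = 72 (Q = Mul(-9, -8) = 72)
Function('k')(A) = Add(Rational(-3, 7), Mul(Rational(1, 7), A))
Function('S')(f, W) = Mul(2, f, Add(W, f)) (Function('S')(f, W) = Mul(Mul(2, f), Add(W, f)) = Mul(2, f, Add(W, f)))
n = Rational(1717600, 7) (n = Mul(-475, Add(Add(Rational(-3, 7), Mul(Rational(1, 7), 34)), -521)) = Mul(-475, Add(Add(Rational(-3, 7), Rational(34, 7)), -521)) = Mul(-475, Add(Rational(31, 7), -521)) = Mul(-475, Rational(-3616, 7)) = Rational(1717600, 7) ≈ 2.4537e+5)
Add(Function('S')(Q, -1932), Mul(-1, n)) = Add(Mul(2, 72, Add(-1932, 72)), Mul(-1, Rational(1717600, 7))) = Add(Mul(2, 72, -1860), Rational(-1717600, 7)) = Add(-267840, Rational(-1717600, 7)) = Rational(-3592480, 7)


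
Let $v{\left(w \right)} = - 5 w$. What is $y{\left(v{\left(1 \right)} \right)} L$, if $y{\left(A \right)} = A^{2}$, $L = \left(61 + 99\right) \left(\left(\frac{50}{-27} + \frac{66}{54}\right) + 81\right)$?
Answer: $\frac{8680000}{27} \approx 3.2148 \cdot 10^{5}$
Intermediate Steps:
$L = \frac{347200}{27}$ ($L = 160 \left(\left(50 \left(- \frac{1}{27}\right) + 66 \cdot \frac{1}{54}\right) + 81\right) = 160 \left(\left(- \frac{50}{27} + \frac{11}{9}\right) + 81\right) = 160 \left(- \frac{17}{27} + 81\right) = 160 \cdot \frac{2170}{27} = \frac{347200}{27} \approx 12859.0$)
$y{\left(v{\left(1 \right)} \right)} L = \left(\left(-5\right) 1\right)^{2} \cdot \frac{347200}{27} = \left(-5\right)^{2} \cdot \frac{347200}{27} = 25 \cdot \frac{347200}{27} = \frac{8680000}{27}$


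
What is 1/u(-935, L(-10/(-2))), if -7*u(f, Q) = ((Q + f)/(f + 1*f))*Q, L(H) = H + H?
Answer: -1309/925 ≈ -1.4151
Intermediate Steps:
L(H) = 2*H
u(f, Q) = -Q*(Q + f)/(14*f) (u(f, Q) = -(Q + f)/(f + 1*f)*Q/7 = -(Q + f)/(f + f)*Q/7 = -(Q + f)/((2*f))*Q/7 = -(Q + f)*(1/(2*f))*Q/7 = -(Q + f)/(2*f)*Q/7 = -Q*(Q + f)/(14*f))
1/u(-935, L(-10/(-2))) = 1/(-1/14*2*(-10/(-2))*(2*(-10/(-2)) - 935)/(-935)) = 1/(-1/14*2*(-10*(-½))*(-1/935)*(2*(-10*(-½)) - 935)) = 1/(-1/14*2*5*(-1/935)*(2*5 - 935)) = 1/(-1/14*10*(-1/935)*(10 - 935)) = 1/(-1/14*10*(-1/935)*(-925)) = 1/(-925/1309) = -1309/925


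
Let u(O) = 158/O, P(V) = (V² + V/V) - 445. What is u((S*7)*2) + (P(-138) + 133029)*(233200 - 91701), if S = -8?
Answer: 1201499704697/56 ≈ 2.1455e+10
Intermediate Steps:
P(V) = -444 + V² (P(V) = (V² + 1) - 445 = (1 + V²) - 445 = -444 + V²)
u((S*7)*2) + (P(-138) + 133029)*(233200 - 91701) = 158/((-8*7*2)) + ((-444 + (-138)²) + 133029)*(233200 - 91701) = 158/((-56*2)) + ((-444 + 19044) + 133029)*141499 = 158/(-112) + (18600 + 133029)*141499 = 158*(-1/112) + 151629*141499 = -79/56 + 21455351871 = 1201499704697/56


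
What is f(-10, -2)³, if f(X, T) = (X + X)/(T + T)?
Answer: 125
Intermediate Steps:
f(X, T) = X/T (f(X, T) = (2*X)/((2*T)) = (2*X)*(1/(2*T)) = X/T)
f(-10, -2)³ = (-10/(-2))³ = (-10*(-½))³ = 5³ = 125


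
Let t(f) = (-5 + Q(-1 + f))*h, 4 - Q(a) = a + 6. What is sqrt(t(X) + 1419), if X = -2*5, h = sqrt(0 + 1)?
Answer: sqrt(1423) ≈ 37.723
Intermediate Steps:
Q(a) = -2 - a (Q(a) = 4 - (a + 6) = 4 - (6 + a) = 4 + (-6 - a) = -2 - a)
h = 1 (h = sqrt(1) = 1)
X = -10
t(f) = -6 - f (t(f) = (-5 + (-2 - (-1 + f)))*1 = (-5 + (-2 + (1 - f)))*1 = (-5 + (-1 - f))*1 = (-6 - f)*1 = -6 - f)
sqrt(t(X) + 1419) = sqrt((-6 - 1*(-10)) + 1419) = sqrt((-6 + 10) + 1419) = sqrt(4 + 1419) = sqrt(1423)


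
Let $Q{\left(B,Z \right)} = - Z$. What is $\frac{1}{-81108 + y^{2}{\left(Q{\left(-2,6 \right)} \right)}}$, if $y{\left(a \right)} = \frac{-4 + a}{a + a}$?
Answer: $- \frac{36}{2919863} \approx -1.2329 \cdot 10^{-5}$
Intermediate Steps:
$y{\left(a \right)} = \frac{-4 + a}{2 a}$
$\frac{1}{-81108 + y^{2}{\left(Q{\left(-2,6 \right)} \right)}} = \frac{1}{-81108 + \left(\frac{-4 - 6}{2 \left(\left(-1\right) 6\right)}\right)^{2}} = \frac{1}{-81108 + \left(\frac{-4 - 6}{2 \left(-6\right)}\right)^{2}} = \frac{1}{-81108 + \left(\frac{1}{2} \left(- \frac{1}{6}\right) \left(-10\right)\right)^{2}} = \frac{1}{-81108 + \left(\frac{5}{6}\right)^{2}} = \frac{1}{-81108 + \frac{25}{36}} = \frac{1}{- \frac{2919863}{36}} = - \frac{36}{2919863}$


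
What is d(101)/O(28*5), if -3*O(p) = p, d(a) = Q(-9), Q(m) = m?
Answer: 27/140 ≈ 0.19286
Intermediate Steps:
d(a) = -9
O(p) = -p/3
d(101)/O(28*5) = -9/((-28*5/3)) = -9/((-⅓*140)) = -9/(-140/3) = -9*(-3/140) = 27/140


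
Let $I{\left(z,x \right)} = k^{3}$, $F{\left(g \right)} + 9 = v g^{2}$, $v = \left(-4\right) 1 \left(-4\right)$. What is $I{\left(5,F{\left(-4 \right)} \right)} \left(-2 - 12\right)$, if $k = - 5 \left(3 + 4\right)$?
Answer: $600250$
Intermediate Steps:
$v = 16$ ($v = \left(-4\right) \left(-4\right) = 16$)
$k = -35$ ($k = \left(-5\right) 7 = -35$)
$F{\left(g \right)} = -9 + 16 g^{2}$
$I{\left(z,x \right)} = -42875$ ($I{\left(z,x \right)} = \left(-35\right)^{3} = -42875$)
$I{\left(5,F{\left(-4 \right)} \right)} \left(-2 - 12\right) = - 42875 \left(-2 - 12\right) = \left(-42875\right) \left(-14\right) = 600250$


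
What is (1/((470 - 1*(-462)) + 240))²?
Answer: 1/1373584 ≈ 7.2802e-7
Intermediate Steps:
(1/((470 - 1*(-462)) + 240))² = (1/((470 + 462) + 240))² = (1/(932 + 240))² = (1/1172)² = 1/1373584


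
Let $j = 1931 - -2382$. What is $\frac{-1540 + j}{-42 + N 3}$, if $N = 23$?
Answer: $\frac{2773}{27} \approx 102.7$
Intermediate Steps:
$j = 4313$ ($j = 1931 + 2382 = 4313$)
$\frac{-1540 + j}{-42 + N 3} = \frac{-1540 + 4313}{-42 + 23 \cdot 3} = \frac{2773}{-42 + 69} = \frac{2773}{27}$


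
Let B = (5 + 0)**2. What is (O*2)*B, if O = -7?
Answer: -350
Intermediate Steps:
B = 25 (B = 5**2 = 25)
(O*2)*B = -7*2*25 = -14*25 = -350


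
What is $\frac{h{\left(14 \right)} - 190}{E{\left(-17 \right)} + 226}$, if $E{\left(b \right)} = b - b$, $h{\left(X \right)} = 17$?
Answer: $- \frac{173}{226} \approx -0.76549$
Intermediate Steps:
$E{\left(b \right)} = 0$
$\frac{h{\left(14 \right)} - 190}{E{\left(-17 \right)} + 226} = \frac{17 - 190}{0 + 226} = \frac{17 - 190}{226} = \left(-173\right) \frac{1}{226} = - \frac{173}{226}$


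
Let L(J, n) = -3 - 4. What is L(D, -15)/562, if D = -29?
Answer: -7/562 ≈ -0.012456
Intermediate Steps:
L(J, n) = -7
L(D, -15)/562 = -7/562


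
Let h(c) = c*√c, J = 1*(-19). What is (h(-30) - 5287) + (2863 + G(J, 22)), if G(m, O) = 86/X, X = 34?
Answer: -41165/17 - 30*I*√30 ≈ -2421.5 - 164.32*I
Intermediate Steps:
J = -19
h(c) = c^(3/2)
G(m, O) = 43/17 (G(m, O) = 86/34 = 86*(1/34) = 43/17)
(h(-30) - 5287) + (2863 + G(J, 22)) = ((-30)^(3/2) - 5287) + (2863 + 43/17) = (-30*I*√30 - 5287) + 48714/17 = (-5287 - 30*I*√30) + 48714/17 = -41165/17 - 30*I*√30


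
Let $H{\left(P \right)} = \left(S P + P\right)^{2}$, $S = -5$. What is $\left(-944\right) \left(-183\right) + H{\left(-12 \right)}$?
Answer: $175056$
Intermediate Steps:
$H{\left(P \right)} = 16 P^{2}$ ($H{\left(P \right)} = \left(- 5 P + P\right)^{2} = \left(- 4 P\right)^{2} = 16 P^{2}$)
$\left(-944\right) \left(-183\right) + H{\left(-12 \right)} = \left(-944\right) \left(-183\right) + 16 \left(-12\right)^{2} = 172752 + 16 \cdot 144 = 172752 + 2304 = 175056$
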